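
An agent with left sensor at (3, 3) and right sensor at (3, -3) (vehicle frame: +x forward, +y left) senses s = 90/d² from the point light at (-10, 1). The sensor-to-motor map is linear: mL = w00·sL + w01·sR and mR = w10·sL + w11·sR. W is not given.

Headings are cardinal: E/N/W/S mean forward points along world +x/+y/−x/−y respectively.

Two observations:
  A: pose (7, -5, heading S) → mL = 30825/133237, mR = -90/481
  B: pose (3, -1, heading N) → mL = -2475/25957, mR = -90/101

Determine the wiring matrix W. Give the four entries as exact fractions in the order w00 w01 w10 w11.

obs A: pose=(7,-5,S) → sL=90/481, sR=90/277, mL=30825/133237, mR=-90/481
obs B: pose=(3,-1,N) → sL=90/101, sR=90/257, mL=-2475/25957, mR=-90/101
sensor matrix S = [[90/481, 90/277], [90/101, 90/257]]; det S = -774684000/3458432809
solve [mL_A; mL_B] = S·[w00; w01] and [mR_A; mR_B] = S·[w10; w11]:
  w00 = -1/2, w01 = 1, w10 = -1, w11 = 0

-1/2 1 -1 0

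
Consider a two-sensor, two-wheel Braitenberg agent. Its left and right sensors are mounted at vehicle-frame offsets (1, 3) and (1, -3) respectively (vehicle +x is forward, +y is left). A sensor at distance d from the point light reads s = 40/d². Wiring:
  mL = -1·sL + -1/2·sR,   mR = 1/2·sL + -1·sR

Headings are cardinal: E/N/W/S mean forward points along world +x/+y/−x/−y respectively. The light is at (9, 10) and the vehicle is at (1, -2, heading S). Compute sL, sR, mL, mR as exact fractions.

left sensor world pos  = (4, -3); dL² = 194
right sensor world pos = (-2, -3); dR² = 290
sL = 40/194 = 20/97
sR = 40/290 = 4/29
mL = -1·sL + -1/2·sR = -774/2813
mR = 1/2·sL + -1·sR = -98/2813

20/97 4/29 -774/2813 -98/2813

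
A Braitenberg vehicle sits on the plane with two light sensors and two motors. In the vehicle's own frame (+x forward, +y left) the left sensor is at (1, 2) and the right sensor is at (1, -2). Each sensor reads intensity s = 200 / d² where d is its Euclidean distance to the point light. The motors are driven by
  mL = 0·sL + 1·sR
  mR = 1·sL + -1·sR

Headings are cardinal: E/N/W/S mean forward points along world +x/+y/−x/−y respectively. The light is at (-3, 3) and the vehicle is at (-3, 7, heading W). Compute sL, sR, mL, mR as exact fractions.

40 200/37 200/37 1280/37

left sensor world pos  = (-4, 5); dL² = 5
right sensor world pos = (-4, 9); dR² = 37
sL = 200/5 = 40
sR = 200/37 = 200/37
mL = 0·sL + 1·sR = 200/37
mR = 1·sL + -1·sR = 1280/37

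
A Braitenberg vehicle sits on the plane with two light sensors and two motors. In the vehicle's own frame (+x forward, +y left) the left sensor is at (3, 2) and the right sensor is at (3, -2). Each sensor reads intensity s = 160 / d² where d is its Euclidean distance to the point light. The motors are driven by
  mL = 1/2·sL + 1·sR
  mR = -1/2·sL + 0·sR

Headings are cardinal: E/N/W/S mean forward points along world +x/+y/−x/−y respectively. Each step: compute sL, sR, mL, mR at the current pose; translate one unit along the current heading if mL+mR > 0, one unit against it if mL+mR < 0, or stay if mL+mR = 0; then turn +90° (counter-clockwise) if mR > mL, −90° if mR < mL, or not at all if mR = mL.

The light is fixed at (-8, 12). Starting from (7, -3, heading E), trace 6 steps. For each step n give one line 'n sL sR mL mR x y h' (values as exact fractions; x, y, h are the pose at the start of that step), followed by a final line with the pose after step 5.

0 160/493 160/613 127920/302209 -80/493 7 -3 E
1 20/81 4/13 454/1053 -10/81 8 -3 S
2 160/493 32/73 21616/35989 -80/493 8 -4 W
3 80/169 80/229 22680/38701 -40/169 7 -4 N
4 160/493 160/613 127920/302209 -80/493 7 -3 E
5 20/81 4/13 454/1053 -10/81 8 -3 S
final 8 -4 W

n=0: pose=(7,-3,E); sL=160/493, sR=160/613; mL=127920/302209, mR=-80/493; mL+mR=160/613 → advance +1; mR−mL=-176960/302209 → turn -1·90°
n=1: pose=(8,-3,S); sL=20/81, sR=4/13; mL=454/1053, mR=-10/81; mL+mR=4/13 → advance +1; mR−mL=-584/1053 → turn -1·90°
n=2: pose=(8,-4,W); sL=160/493, sR=32/73; mL=21616/35989, mR=-80/493; mL+mR=32/73 → advance +1; mR−mL=-27456/35989 → turn -1·90°
n=3: pose=(7,-4,N); sL=80/169, sR=80/229; mL=22680/38701, mR=-40/169; mL+mR=80/229 → advance +1; mR−mL=-31840/38701 → turn -1·90°
n=4: pose=(7,-3,E); sL=160/493, sR=160/613; mL=127920/302209, mR=-80/493; mL+mR=160/613 → advance +1; mR−mL=-176960/302209 → turn -1·90°
n=5: pose=(8,-3,S); sL=20/81, sR=4/13; mL=454/1053, mR=-10/81; mL+mR=4/13 → advance +1; mR−mL=-584/1053 → turn -1·90°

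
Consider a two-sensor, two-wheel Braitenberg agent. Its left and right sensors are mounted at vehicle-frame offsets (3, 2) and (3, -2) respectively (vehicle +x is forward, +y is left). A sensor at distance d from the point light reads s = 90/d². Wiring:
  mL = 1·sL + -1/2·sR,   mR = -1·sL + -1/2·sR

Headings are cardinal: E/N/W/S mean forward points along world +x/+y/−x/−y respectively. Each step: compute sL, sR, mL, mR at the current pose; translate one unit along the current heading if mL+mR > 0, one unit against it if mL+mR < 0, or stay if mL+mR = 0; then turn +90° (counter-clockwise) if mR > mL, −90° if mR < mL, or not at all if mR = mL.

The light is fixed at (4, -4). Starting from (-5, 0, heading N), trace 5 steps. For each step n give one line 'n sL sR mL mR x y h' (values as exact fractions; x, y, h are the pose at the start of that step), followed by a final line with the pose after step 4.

n=0: pose=(-5,0,N); sL=9/17, sR=45/49; mL=117/1666, mR=-1647/1666; mL+mR=-45/49 → advance -1; mR−mL=-18/17 → turn -1·90°
n=1: pose=(-5,-1,E); sL=90/61, sR=90/37; mL=585/2257, mR=-6075/2257; mL+mR=-90/37 → advance -1; mR−mL=-180/61 → turn -1·90°
n=2: pose=(-6,-1,S); sL=45/32, sR=5/8; mL=35/32, mR=-55/32; mL+mR=-5/8 → advance -1; mR−mL=-45/16 → turn -1·90°
n=3: pose=(-6,0,W); sL=90/173, sR=18/41; mL=2133/7093, mR=-5247/7093; mL+mR=-18/41 → advance -1; mR−mL=-180/173 → turn -1·90°
n=4: pose=(-5,0,N); sL=9/17, sR=45/49; mL=117/1666, mR=-1647/1666; mL+mR=-45/49 → advance -1; mR−mL=-18/17 → turn -1·90°

0 9/17 45/49 117/1666 -1647/1666 -5 0 N
1 90/61 90/37 585/2257 -6075/2257 -5 -1 E
2 45/32 5/8 35/32 -55/32 -6 -1 S
3 90/173 18/41 2133/7093 -5247/7093 -6 0 W
4 9/17 45/49 117/1666 -1647/1666 -5 0 N
final -5 -1 E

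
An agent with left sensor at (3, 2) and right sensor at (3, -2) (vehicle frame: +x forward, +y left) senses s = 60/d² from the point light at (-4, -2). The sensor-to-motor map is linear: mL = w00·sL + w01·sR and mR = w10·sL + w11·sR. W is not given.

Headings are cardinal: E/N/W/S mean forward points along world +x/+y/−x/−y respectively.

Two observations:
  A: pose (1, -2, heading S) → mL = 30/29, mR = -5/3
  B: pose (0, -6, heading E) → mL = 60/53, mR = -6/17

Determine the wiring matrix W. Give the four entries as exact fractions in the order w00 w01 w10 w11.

1 0 0 -1/2

obs A: pose=(1,-2,S) → sL=30/29, sR=10/3, mL=30/29, mR=-5/3
obs B: pose=(0,-6,E) → sL=60/53, sR=12/17, mL=60/53, mR=-6/17
sensor matrix S = [[30/29, 10/3], [60/53, 12/17]]; det S = -79520/26129
solve [mL_A; mL_B] = S·[w00; w01] and [mR_A; mR_B] = S·[w10; w11]:
  w00 = 1, w01 = 0, w10 = 0, w11 = -1/2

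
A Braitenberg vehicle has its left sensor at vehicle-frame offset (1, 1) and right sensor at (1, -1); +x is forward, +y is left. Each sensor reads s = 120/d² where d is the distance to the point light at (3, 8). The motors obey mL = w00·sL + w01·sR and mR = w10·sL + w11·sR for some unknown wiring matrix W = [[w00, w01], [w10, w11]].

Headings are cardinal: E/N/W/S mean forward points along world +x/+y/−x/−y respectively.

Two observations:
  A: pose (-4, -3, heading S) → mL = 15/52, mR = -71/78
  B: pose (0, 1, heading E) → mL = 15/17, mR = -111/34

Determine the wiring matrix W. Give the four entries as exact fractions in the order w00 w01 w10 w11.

obs A: pose=(-4,-3,S) → sL=2/3, sR=15/26, mL=15/52, mR=-71/78
obs B: pose=(0,1,E) → sL=3, sR=30/17, mL=15/17, mR=-111/34
sensor matrix S = [[2/3, 15/26], [3, 30/17]]; det S = -245/442
solve [mL_A; mL_B] = S·[w00; w01] and [mR_A; mR_B] = S·[w10; w11]:
  w00 = 0, w01 = 1/2, w10 = -1/2, w11 = -1

0 1/2 -1/2 -1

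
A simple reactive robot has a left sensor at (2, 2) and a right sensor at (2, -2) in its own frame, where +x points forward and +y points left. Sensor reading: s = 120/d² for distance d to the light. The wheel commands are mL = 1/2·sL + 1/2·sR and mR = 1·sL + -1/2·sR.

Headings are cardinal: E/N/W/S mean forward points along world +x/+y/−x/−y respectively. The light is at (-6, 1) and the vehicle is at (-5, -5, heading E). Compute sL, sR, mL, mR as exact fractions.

24/5 120/73 1176/365 1452/365

left sensor world pos  = (-3, -3); dL² = 25
right sensor world pos = (-3, -7); dR² = 73
sL = 120/25 = 24/5
sR = 120/73 = 120/73
mL = 1/2·sL + 1/2·sR = 1176/365
mR = 1·sL + -1/2·sR = 1452/365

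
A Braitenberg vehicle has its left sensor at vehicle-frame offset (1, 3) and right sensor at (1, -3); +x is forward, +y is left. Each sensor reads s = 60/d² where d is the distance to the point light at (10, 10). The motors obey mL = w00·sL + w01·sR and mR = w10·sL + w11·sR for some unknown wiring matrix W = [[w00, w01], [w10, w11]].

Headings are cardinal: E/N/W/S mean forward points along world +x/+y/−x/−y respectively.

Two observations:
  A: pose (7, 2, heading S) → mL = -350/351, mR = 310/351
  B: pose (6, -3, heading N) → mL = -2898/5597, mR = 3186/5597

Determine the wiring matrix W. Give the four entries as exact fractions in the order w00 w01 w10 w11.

obs A: pose=(7,2,S) → sL=20/27, sR=20/39, mL=-350/351, mR=310/351
obs B: pose=(6,-3,N) → sL=60/193, sR=12/29, mL=-2898/5597, mR=3186/5597
sensor matrix S = [[20/27, 20/39], [60/193, 12/29]]; det S = 96320/654849
solve [mL_A; mL_B] = S·[w00; w01] and [mR_A; mR_B] = S·[w10; w11]:
  w00 = -1, w01 = -1/2, w10 = 1/2, w11 = 1

-1 -1/2 1/2 1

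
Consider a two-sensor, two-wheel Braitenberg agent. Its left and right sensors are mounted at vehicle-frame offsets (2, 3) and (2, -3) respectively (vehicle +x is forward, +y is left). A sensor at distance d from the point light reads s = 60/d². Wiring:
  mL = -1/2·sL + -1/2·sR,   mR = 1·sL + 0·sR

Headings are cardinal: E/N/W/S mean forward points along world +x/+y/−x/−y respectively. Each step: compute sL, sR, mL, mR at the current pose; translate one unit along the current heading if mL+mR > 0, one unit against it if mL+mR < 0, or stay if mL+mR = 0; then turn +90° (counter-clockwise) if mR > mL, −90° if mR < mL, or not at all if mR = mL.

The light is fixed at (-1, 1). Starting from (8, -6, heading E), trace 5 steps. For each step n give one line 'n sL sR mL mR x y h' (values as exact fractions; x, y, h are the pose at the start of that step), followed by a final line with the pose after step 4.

n=0: pose=(8,-6,E); sL=60/137, sR=60/221; mL=-10740/30277, mR=60/137; mL+mR=2520/30277 → advance +1; mR−mL=24000/30277 → turn +1·90°
n=1: pose=(9,-6,N); sL=30/37, sR=30/97; mL=-2010/3589, mR=30/37; mL+mR=900/3589 → advance +1; mR−mL=4920/3589 → turn +1·90°
n=2: pose=(9,-5,W); sL=12/29, sR=60/73; mL=-1308/2117, mR=12/29; mL+mR=-432/2117 → advance -1; mR−mL=2184/2117 → turn +1·90°
n=3: pose=(10,-5,S); sL=3/13, sR=15/32; mL=-291/832, mR=3/13; mL+mR=-99/832 → advance -1; mR−mL=483/832 → turn +1·90°
n=4: pose=(10,-4,E); sL=60/173, sR=60/233; mL=-12180/40309, mR=60/173; mL+mR=1800/40309 → advance +1; mR−mL=26160/40309 → turn +1·90°

0 60/137 60/221 -10740/30277 60/137 8 -6 E
1 30/37 30/97 -2010/3589 30/37 9 -6 N
2 12/29 60/73 -1308/2117 12/29 9 -5 W
3 3/13 15/32 -291/832 3/13 10 -5 S
4 60/173 60/233 -12180/40309 60/173 10 -4 E
final 11 -4 N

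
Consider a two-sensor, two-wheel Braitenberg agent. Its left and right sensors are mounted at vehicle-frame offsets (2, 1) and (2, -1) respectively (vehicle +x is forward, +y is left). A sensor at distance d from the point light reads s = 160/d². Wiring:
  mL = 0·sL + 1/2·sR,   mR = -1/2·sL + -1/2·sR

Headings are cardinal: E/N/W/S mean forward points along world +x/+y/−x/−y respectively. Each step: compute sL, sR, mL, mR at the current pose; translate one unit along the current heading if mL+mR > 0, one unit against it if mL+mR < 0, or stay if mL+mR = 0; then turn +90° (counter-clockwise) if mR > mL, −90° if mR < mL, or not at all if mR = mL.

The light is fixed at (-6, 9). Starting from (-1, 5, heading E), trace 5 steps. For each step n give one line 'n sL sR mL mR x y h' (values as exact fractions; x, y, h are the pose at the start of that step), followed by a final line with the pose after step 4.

0 80/29 80/37 40/37 -2640/1073 -1 5 E
1 160/61 32/9 16/9 -1696/549 -2 5 S
2 8 20 10 -14 -2 6 W
3 160/17 160/37 80/37 -4320/629 -1 6 N
4 80/29 80/37 40/37 -2640/1073 -1 5 E
final -2 5 S

n=0: pose=(-1,5,E); sL=80/29, sR=80/37; mL=40/37, mR=-2640/1073; mL+mR=-40/29 → advance -1; mR−mL=-3800/1073 → turn -1·90°
n=1: pose=(-2,5,S); sL=160/61, sR=32/9; mL=16/9, mR=-1696/549; mL+mR=-80/61 → advance -1; mR−mL=-2672/549 → turn -1·90°
n=2: pose=(-2,6,W); sL=8, sR=20; mL=10, mR=-14; mL+mR=-4 → advance -1; mR−mL=-24 → turn -1·90°
n=3: pose=(-1,6,N); sL=160/17, sR=160/37; mL=80/37, mR=-4320/629; mL+mR=-80/17 → advance -1; mR−mL=-5680/629 → turn -1·90°
n=4: pose=(-1,5,E); sL=80/29, sR=80/37; mL=40/37, mR=-2640/1073; mL+mR=-40/29 → advance -1; mR−mL=-3800/1073 → turn -1·90°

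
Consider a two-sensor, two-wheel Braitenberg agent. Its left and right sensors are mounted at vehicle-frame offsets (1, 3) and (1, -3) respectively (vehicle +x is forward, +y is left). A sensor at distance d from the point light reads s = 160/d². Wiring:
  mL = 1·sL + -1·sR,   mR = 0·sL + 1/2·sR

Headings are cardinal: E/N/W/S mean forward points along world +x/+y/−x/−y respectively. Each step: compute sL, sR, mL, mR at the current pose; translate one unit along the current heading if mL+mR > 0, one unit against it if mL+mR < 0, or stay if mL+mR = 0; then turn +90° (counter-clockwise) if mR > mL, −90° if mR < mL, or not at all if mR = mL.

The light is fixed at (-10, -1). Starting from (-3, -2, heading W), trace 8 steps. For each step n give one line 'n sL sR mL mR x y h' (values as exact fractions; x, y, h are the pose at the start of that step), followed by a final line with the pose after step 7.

0 40/13 4 -12/13 2 -3 -2 W
1 32/17 160/13 -2304/221 80/13 -4 -2 S
2 80/29 80/29 0 40/29 -4 -1 E
3 160/17 160/101 13440/1717 80/101 -3 -1 N
4 2 40/17 -6/17 20/17 -3 0 E
5 160/29 32/25 3072/725 16/25 -2 0 N
6 80/53 80/41 -960/2173 40/41 -2 1 E
7 32/9 160/153 128/51 80/153 -1 1 N
final -1 2 E

n=0: pose=(-3,-2,W); sL=40/13, sR=4; mL=-12/13, mR=2; mL+mR=14/13 → advance +1; mR−mL=38/13 → turn +1·90°
n=1: pose=(-4,-2,S); sL=32/17, sR=160/13; mL=-2304/221, mR=80/13; mL+mR=-944/221 → advance -1; mR−mL=3664/221 → turn +1·90°
n=2: pose=(-4,-1,E); sL=80/29, sR=80/29; mL=0, mR=40/29; mL+mR=40/29 → advance +1; mR−mL=40/29 → turn +1·90°
n=3: pose=(-3,-1,N); sL=160/17, sR=160/101; mL=13440/1717, mR=80/101; mL+mR=14800/1717 → advance +1; mR−mL=-12080/1717 → turn -1·90°
n=4: pose=(-3,0,E); sL=2, sR=40/17; mL=-6/17, mR=20/17; mL+mR=14/17 → advance +1; mR−mL=26/17 → turn +1·90°
n=5: pose=(-2,0,N); sL=160/29, sR=32/25; mL=3072/725, mR=16/25; mL+mR=3536/725 → advance +1; mR−mL=-2608/725 → turn -1·90°
n=6: pose=(-2,1,E); sL=80/53, sR=80/41; mL=-960/2173, mR=40/41; mL+mR=1160/2173 → advance +1; mR−mL=3080/2173 → turn +1·90°
n=7: pose=(-1,1,N); sL=32/9, sR=160/153; mL=128/51, mR=80/153; mL+mR=464/153 → advance +1; mR−mL=-304/153 → turn -1·90°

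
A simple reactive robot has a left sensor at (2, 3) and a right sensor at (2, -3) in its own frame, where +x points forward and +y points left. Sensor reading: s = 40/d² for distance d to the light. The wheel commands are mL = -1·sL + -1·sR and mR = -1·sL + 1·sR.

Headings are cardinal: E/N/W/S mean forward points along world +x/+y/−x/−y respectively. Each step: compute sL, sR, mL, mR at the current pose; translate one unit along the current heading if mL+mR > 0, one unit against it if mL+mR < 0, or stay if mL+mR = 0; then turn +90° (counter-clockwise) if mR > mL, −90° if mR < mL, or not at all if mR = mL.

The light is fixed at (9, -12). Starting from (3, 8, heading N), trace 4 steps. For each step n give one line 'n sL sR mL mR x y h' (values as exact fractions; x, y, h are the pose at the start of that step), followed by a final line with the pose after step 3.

0 8/113 40/493 -8464/55709 576/55709 3 8 N
1 1/8 10/137 -217/1096 -57/1096 3 7 W
2 40/293 40/353 -25840/103429 -2400/103429 4 7 S
3 20/269 20/149 -8360/40081 2400/40081 4 8 E
final 3 8 N

n=0: pose=(3,8,N); sL=8/113, sR=40/493; mL=-8464/55709, mR=576/55709; mL+mR=-16/113 → advance -1; mR−mL=80/493 → turn +1·90°
n=1: pose=(3,7,W); sL=1/8, sR=10/137; mL=-217/1096, mR=-57/1096; mL+mR=-1/4 → advance -1; mR−mL=20/137 → turn +1·90°
n=2: pose=(4,7,S); sL=40/293, sR=40/353; mL=-25840/103429, mR=-2400/103429; mL+mR=-80/293 → advance -1; mR−mL=80/353 → turn +1·90°
n=3: pose=(4,8,E); sL=20/269, sR=20/149; mL=-8360/40081, mR=2400/40081; mL+mR=-40/269 → advance -1; mR−mL=40/149 → turn +1·90°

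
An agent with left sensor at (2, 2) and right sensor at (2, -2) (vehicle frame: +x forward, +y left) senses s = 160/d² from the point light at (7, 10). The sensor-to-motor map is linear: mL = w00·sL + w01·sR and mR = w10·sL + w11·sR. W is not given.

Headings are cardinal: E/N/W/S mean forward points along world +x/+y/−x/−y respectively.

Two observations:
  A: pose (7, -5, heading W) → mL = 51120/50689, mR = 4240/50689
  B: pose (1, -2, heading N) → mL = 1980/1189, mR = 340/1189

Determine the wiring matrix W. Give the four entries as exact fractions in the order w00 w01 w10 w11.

1 1/2 1 -1/2

obs A: pose=(7,-5,W) → sL=160/293, sR=160/173, mL=51120/50689, mR=4240/50689
obs B: pose=(1,-2,N) → sL=40/41, sR=40/29, mL=1980/1189, mR=340/1189
sensor matrix S = [[160/293, 160/173], [40/41, 40/29]]; det S = -8985600/60269221
solve [mL_A; mL_B] = S·[w00; w01] and [mR_A; mR_B] = S·[w10; w11]:
  w00 = 1, w01 = 1/2, w10 = 1, w11 = -1/2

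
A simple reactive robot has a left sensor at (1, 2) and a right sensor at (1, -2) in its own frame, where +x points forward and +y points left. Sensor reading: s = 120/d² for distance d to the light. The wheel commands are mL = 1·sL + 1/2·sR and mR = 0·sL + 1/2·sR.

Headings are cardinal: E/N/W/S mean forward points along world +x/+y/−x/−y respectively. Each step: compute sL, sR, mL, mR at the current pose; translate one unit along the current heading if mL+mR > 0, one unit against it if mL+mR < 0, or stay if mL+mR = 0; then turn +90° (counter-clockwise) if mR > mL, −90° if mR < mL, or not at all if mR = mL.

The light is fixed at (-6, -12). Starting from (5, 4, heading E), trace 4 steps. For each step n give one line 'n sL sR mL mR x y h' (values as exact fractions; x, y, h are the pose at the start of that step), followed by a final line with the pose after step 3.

0 10/39 6/17 287/663 3/17 5 4 E
1 120/421 24/65 12852/27365 12/65 6 4 S
2 12/29 12/41 666/1189 6/41 6 3 W
3 120/337 24/85 14244/28645 12/85 5 3 N
final 5 4 E

n=0: pose=(5,4,E); sL=10/39, sR=6/17; mL=287/663, mR=3/17; mL+mR=404/663 → advance +1; mR−mL=-10/39 → turn -1·90°
n=1: pose=(6,4,S); sL=120/421, sR=24/65; mL=12852/27365, mR=12/65; mL+mR=17904/27365 → advance +1; mR−mL=-120/421 → turn -1·90°
n=2: pose=(6,3,W); sL=12/29, sR=12/41; mL=666/1189, mR=6/41; mL+mR=840/1189 → advance +1; mR−mL=-12/29 → turn -1·90°
n=3: pose=(5,3,N); sL=120/337, sR=24/85; mL=14244/28645, mR=12/85; mL+mR=18288/28645 → advance +1; mR−mL=-120/337 → turn -1·90°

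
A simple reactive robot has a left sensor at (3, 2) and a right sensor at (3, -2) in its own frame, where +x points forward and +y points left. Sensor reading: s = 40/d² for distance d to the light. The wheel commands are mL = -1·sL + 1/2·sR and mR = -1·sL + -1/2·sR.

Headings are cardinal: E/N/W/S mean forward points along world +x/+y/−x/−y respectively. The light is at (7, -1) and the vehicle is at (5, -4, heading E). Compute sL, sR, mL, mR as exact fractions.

20 20/13 -250/13 -270/13

left sensor world pos  = (8, -2); dL² = 2
right sensor world pos = (8, -6); dR² = 26
sL = 40/2 = 20
sR = 40/26 = 20/13
mL = -1·sL + 1/2·sR = -250/13
mR = -1·sL + -1/2·sR = -270/13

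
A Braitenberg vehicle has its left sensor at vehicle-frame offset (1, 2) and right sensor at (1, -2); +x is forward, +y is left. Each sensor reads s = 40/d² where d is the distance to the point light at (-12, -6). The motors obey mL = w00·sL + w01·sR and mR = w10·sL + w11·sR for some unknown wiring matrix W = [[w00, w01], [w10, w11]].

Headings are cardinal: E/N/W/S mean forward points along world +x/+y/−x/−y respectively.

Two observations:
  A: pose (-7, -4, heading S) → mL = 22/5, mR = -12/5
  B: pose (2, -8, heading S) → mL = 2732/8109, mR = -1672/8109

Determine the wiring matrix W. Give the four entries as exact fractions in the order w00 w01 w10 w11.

1/2 1 -1/2 -1/2

obs A: pose=(-7,-4,S) → sL=4/5, sR=4, mL=22/5, mR=-12/5
obs B: pose=(2,-8,S) → sL=8/53, sR=40/153, mL=2732/8109, mR=-1672/8109
sensor matrix S = [[4/5, 4], [8/53, 40/153]]; det S = -3200/8109
solve [mL_A; mL_B] = S·[w00; w01] and [mR_A; mR_B] = S·[w10; w11]:
  w00 = 1/2, w01 = 1, w10 = -1/2, w11 = -1/2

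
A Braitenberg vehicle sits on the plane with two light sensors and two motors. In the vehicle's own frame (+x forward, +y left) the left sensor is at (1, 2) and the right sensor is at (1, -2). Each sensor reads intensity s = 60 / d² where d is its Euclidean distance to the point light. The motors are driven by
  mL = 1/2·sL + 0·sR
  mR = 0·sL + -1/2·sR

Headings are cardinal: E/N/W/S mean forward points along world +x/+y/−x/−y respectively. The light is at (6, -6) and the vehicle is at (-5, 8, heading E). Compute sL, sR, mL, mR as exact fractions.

left sensor world pos  = (-4, 10); dL² = 356
right sensor world pos = (-4, 6); dR² = 244
sL = 60/356 = 15/89
sR = 60/244 = 15/61
mL = 1/2·sL + 0·sR = 15/178
mR = 0·sL + -1/2·sR = -15/122

15/89 15/61 15/178 -15/122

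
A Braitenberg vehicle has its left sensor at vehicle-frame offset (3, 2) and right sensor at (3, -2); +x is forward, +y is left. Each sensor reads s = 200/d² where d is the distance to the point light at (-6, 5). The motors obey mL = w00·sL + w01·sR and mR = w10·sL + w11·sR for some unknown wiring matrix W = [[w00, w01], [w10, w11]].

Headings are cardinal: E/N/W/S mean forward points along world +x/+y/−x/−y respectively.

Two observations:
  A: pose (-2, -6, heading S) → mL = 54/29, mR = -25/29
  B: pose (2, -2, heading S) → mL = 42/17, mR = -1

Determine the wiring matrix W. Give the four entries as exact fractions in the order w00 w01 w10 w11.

obs A: pose=(-2,-6,S) → sL=25/29, sR=1, mL=54/29, mR=-25/29
obs B: pose=(2,-2,S) → sL=1, sR=25/17, mL=42/17, mR=-1
sensor matrix S = [[25/29, 1], [1, 25/17]]; det S = 132/493
solve [mL_A; mL_B] = S·[w00; w01] and [mR_A; mR_B] = S·[w10; w11]:
  w00 = 1, w01 = 1, w10 = -1, w11 = 0

1 1 -1 0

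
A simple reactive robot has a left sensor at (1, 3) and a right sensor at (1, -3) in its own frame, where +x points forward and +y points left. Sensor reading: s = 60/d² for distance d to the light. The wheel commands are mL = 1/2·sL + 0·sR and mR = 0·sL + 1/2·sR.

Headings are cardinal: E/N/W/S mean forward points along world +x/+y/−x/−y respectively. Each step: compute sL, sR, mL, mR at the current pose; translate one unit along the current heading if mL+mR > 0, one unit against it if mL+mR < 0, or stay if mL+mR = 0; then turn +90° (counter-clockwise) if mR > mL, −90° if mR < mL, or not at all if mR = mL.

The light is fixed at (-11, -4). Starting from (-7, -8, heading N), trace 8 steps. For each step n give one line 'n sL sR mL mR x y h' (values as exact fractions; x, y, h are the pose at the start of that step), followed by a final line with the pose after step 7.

0 6 30/29 3 15/29 -7 -8 N
1 12/5 60/61 6/5 30/61 -7 -7 E
2 3/4 3 3/8 3/2 -6 -7 S
3 60/37 12/17 30/37 6/17 -6 -8 E
4 30/53 30/17 15/53 15/17 -5 -8 S
5 60/53 60/113 30/53 30/113 -5 -9 E
6 15/34 15/13 15/68 15/26 -4 -9 S
7 60/73 12/29 30/73 6/29 -4 -10 E
final -3 -10 S

n=0: pose=(-7,-8,N); sL=6, sR=30/29; mL=3, mR=15/29; mL+mR=102/29 → advance +1; mR−mL=-72/29 → turn -1·90°
n=1: pose=(-7,-7,E); sL=12/5, sR=60/61; mL=6/5, mR=30/61; mL+mR=516/305 → advance +1; mR−mL=-216/305 → turn -1·90°
n=2: pose=(-6,-7,S); sL=3/4, sR=3; mL=3/8, mR=3/2; mL+mR=15/8 → advance +1; mR−mL=9/8 → turn +1·90°
n=3: pose=(-6,-8,E); sL=60/37, sR=12/17; mL=30/37, mR=6/17; mL+mR=732/629 → advance +1; mR−mL=-288/629 → turn -1·90°
n=4: pose=(-5,-8,S); sL=30/53, sR=30/17; mL=15/53, mR=15/17; mL+mR=1050/901 → advance +1; mR−mL=540/901 → turn +1·90°
n=5: pose=(-5,-9,E); sL=60/53, sR=60/113; mL=30/53, mR=30/113; mL+mR=4980/5989 → advance +1; mR−mL=-1800/5989 → turn -1·90°
n=6: pose=(-4,-9,S); sL=15/34, sR=15/13; mL=15/68, mR=15/26; mL+mR=705/884 → advance +1; mR−mL=315/884 → turn +1·90°
n=7: pose=(-4,-10,E); sL=60/73, sR=12/29; mL=30/73, mR=6/29; mL+mR=1308/2117 → advance +1; mR−mL=-432/2117 → turn -1·90°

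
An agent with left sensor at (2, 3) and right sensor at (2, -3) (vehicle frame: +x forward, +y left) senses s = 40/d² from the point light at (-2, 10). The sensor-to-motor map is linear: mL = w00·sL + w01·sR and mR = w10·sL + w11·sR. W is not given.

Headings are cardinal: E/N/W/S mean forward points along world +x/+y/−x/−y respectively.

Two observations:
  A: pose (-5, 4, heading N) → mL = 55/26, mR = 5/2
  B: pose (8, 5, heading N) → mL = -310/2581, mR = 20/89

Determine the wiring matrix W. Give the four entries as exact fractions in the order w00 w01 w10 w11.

obs A: pose=(-5,4,N) → sL=10/13, sR=5/2, mL=55/26, mR=5/2
obs B: pose=(8,5,N) → sL=20/29, sR=20/89, mL=-310/2581, mR=20/89
sensor matrix S = [[10/13, 5/2], [20/29, 20/89]]; det S = -52050/33553
solve [mL_A; mL_B] = S·[w00; w01] and [mR_A; mR_B] = S·[w10; w11]:
  w00 = -1/2, w01 = 1, w10 = 0, w11 = 1

-1/2 1 0 1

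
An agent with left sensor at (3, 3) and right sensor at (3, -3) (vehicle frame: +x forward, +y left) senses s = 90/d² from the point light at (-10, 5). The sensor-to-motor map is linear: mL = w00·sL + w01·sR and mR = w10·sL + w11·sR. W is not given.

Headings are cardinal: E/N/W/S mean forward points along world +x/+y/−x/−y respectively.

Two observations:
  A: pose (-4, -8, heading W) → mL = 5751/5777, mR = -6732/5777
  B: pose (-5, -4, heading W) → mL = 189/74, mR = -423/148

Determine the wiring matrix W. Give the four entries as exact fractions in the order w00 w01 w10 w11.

obs A: pose=(-4,-8,W) → sL=18/53, sR=90/109, mL=5751/5777, mR=-6732/5777
obs B: pose=(-5,-4,W) → sL=45/74, sR=9/4, mL=189/74, mR=-423/148
sensor matrix S = [[18/53, 90/109], [45/74, 9/4]]; det S = 112023/427498
solve [mL_A; mL_B] = S·[w00; w01] and [mR_A; mR_B] = S·[w10; w11]:
  w00 = 1/2, w01 = 1, w10 = -1, w11 = -1

1/2 1 -1 -1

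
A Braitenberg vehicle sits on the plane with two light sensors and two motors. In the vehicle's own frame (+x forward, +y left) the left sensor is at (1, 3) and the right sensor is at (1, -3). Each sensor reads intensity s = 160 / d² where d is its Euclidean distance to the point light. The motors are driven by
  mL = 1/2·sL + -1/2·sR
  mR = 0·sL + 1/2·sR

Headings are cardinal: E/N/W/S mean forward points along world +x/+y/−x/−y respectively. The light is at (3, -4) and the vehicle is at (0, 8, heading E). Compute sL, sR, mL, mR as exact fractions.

left sensor world pos  = (1, 11); dL² = 229
right sensor world pos = (1, 5); dR² = 85
sL = 160/229 = 160/229
sR = 160/85 = 32/17
mL = 1/2·sL + -1/2·sR = -2304/3893
mR = 0·sL + 1/2·sR = 16/17

160/229 32/17 -2304/3893 16/17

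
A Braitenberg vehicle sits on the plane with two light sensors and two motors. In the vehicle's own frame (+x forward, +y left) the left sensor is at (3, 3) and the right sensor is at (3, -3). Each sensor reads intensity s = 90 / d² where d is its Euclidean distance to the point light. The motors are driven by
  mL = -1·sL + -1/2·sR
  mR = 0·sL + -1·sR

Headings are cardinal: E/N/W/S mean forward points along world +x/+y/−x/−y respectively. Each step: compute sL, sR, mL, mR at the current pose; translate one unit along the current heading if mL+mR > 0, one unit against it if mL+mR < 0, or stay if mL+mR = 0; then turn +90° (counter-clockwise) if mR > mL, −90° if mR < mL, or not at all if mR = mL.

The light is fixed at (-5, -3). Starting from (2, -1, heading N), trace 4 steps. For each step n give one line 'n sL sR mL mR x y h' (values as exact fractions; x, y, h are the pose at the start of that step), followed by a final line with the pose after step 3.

0 90/41 18/25 -2619/1025 -18/25 2 -1 N
1 9/2 45/16 -189/32 -45/16 2 -2 W
2 18/25 90/29 -1647/725 -90/29 3 -2 S
3 45/13 9/5 -567/130 -9/5 3 -1 W
final 4 -1 S

n=0: pose=(2,-1,N); sL=90/41, sR=18/25; mL=-2619/1025, mR=-18/25; mL+mR=-3357/1025 → advance -1; mR−mL=1881/1025 → turn +1·90°
n=1: pose=(2,-2,W); sL=9/2, sR=45/16; mL=-189/32, mR=-45/16; mL+mR=-279/32 → advance -1; mR−mL=99/32 → turn +1·90°
n=2: pose=(3,-2,S); sL=18/25, sR=90/29; mL=-1647/725, mR=-90/29; mL+mR=-3897/725 → advance -1; mR−mL=-603/725 → turn -1·90°
n=3: pose=(3,-1,W); sL=45/13, sR=9/5; mL=-567/130, mR=-9/5; mL+mR=-801/130 → advance -1; mR−mL=333/130 → turn +1·90°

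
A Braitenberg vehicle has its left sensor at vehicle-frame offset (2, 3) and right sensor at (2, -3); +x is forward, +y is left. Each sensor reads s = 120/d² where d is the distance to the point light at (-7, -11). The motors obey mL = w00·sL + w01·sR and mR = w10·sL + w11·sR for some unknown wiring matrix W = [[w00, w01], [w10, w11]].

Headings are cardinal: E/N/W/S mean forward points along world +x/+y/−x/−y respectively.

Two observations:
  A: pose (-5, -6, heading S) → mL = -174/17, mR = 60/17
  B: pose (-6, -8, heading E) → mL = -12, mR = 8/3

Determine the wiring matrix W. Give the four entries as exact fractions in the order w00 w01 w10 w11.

obs A: pose=(-5,-6,S) → sL=60/17, sR=12, mL=-174/17, mR=60/17
obs B: pose=(-6,-8,E) → sL=8/3, sR=40/3, mL=-12, mR=8/3
sensor matrix S = [[60/17, 12], [8/3, 40/3]]; det S = 256/17
solve [mL_A; mL_B] = S·[w00; w01] and [mR_A; mR_B] = S·[w10; w11]:
  w00 = 1/2, w01 = -1, w10 = 1, w11 = 0

1/2 -1 1 0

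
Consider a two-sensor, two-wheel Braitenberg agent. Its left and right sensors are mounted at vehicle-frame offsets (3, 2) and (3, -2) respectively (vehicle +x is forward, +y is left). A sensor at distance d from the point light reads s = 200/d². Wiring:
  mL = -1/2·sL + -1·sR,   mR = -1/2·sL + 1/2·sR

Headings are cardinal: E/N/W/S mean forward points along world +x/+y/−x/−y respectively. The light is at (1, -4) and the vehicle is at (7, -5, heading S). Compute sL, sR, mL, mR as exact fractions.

left sensor world pos  = (9, -8); dL² = 80
right sensor world pos = (5, -8); dR² = 32
sL = 200/80 = 5/2
sR = 200/32 = 25/4
mL = -1/2·sL + -1·sR = -15/2
mR = -1/2·sL + 1/2·sR = 15/8

5/2 25/4 -15/2 15/8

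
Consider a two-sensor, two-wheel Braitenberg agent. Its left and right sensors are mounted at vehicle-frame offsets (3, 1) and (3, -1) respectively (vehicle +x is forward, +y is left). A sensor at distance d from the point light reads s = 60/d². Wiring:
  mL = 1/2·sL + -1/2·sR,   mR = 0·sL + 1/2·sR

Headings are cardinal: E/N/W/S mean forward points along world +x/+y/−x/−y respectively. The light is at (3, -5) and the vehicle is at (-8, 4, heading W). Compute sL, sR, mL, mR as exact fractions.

3/13 15/74 27/1924 15/148

left sensor world pos  = (-11, 3); dL² = 260
right sensor world pos = (-11, 5); dR² = 296
sL = 60/260 = 3/13
sR = 60/296 = 15/74
mL = 1/2·sL + -1/2·sR = 27/1924
mR = 0·sL + 1/2·sR = 15/148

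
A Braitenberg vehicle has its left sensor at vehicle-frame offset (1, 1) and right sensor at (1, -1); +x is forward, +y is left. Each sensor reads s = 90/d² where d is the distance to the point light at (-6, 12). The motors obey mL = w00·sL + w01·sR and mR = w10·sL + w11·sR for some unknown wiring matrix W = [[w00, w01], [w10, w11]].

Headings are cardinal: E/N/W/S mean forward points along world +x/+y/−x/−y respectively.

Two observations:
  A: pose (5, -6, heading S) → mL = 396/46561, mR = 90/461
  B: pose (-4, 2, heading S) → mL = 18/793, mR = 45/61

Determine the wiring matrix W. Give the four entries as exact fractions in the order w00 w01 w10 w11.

obs A: pose=(5,-6,S) → sL=18/101, sR=90/461, mL=396/46561, mR=90/461
obs B: pose=(-4,2,S) → sL=9/13, sR=45/61, mL=18/793, mR=45/61
sensor matrix S = [[18/101, 90/461], [9/13, 45/61]]; det S = -136080/36922873
solve [mL_A; mL_B] = S·[w00; w01] and [mR_A; mR_B] = S·[w10; w11]:
  w00 = -1/2, w01 = 1/2, w10 = 0, w11 = 1

-1/2 1/2 0 1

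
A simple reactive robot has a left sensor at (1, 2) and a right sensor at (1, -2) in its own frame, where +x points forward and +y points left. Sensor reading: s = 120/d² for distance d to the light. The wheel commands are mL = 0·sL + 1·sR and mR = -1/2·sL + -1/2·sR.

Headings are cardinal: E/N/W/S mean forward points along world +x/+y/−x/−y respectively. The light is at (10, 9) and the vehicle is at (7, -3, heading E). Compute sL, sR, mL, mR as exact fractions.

15/13 3/5 3/5 -57/65

left sensor world pos  = (8, -1); dL² = 104
right sensor world pos = (8, -5); dR² = 200
sL = 120/104 = 15/13
sR = 120/200 = 3/5
mL = 0·sL + 1·sR = 3/5
mR = -1/2·sL + -1/2·sR = -57/65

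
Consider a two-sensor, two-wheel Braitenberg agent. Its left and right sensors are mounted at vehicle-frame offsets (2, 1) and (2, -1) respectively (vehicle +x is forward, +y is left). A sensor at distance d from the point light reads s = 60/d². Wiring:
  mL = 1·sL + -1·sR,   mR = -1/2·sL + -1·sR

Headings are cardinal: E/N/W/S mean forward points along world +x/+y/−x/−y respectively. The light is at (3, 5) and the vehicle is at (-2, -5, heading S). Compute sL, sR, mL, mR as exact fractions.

left sensor world pos  = (-1, -7); dL² = 160
right sensor world pos = (-3, -7); dR² = 180
sL = 60/160 = 3/8
sR = 60/180 = 1/3
mL = 1·sL + -1·sR = 1/24
mR = -1/2·sL + -1·sR = -25/48

3/8 1/3 1/24 -25/48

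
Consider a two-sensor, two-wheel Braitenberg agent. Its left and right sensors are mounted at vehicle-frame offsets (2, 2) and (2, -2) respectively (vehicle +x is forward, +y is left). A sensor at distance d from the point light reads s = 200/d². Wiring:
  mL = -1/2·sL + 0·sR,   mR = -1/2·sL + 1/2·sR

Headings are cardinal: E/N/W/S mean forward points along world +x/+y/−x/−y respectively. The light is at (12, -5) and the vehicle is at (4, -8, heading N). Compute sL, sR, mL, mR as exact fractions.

left sensor world pos  = (2, -6); dL² = 101
right sensor world pos = (6, -6); dR² = 37
sL = 200/101 = 200/101
sR = 200/37 = 200/37
mL = -1/2·sL + 0·sR = -100/101
mR = -1/2·sL + 1/2·sR = 6400/3737

200/101 200/37 -100/101 6400/3737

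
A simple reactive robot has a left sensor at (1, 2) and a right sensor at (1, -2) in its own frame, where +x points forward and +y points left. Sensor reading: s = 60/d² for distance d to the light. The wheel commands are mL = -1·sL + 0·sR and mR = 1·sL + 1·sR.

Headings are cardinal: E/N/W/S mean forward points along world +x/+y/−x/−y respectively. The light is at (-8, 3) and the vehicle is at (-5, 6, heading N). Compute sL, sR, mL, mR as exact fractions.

left sensor world pos  = (-7, 7); dL² = 17
right sensor world pos = (-3, 7); dR² = 41
sL = 60/17 = 60/17
sR = 60/41 = 60/41
mL = -1·sL + 0·sR = -60/17
mR = 1·sL + 1·sR = 3480/697

60/17 60/41 -60/17 3480/697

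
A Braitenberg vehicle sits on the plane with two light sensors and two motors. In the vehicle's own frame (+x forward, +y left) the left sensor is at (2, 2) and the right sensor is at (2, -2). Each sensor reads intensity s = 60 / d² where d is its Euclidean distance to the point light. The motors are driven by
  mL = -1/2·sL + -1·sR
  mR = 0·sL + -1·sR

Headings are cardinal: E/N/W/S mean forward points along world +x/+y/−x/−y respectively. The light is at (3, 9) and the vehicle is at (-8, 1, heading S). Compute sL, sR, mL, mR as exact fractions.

60/181 60/269 -18930/48689 -60/269

left sensor world pos  = (-6, -1); dL² = 181
right sensor world pos = (-10, -1); dR² = 269
sL = 60/181 = 60/181
sR = 60/269 = 60/269
mL = -1/2·sL + -1·sR = -18930/48689
mR = 0·sL + -1·sR = -60/269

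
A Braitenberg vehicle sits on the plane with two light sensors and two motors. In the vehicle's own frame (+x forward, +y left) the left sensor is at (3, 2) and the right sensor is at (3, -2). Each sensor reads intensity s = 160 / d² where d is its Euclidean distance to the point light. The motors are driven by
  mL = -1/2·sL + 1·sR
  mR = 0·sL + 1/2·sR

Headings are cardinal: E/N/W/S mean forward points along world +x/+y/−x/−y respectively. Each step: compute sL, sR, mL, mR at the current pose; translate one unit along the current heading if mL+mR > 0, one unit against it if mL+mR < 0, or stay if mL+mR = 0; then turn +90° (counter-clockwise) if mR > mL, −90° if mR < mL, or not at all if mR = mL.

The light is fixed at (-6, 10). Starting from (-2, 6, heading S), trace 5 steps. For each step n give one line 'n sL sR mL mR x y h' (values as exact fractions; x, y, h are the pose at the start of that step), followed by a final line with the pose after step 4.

n=0: pose=(-2,6,S); sL=32/17, sR=160/53; mL=1872/901, mR=80/53; mL+mR=3232/901 → advance +1; mR−mL=-512/901 → turn -1·90°
n=1: pose=(-2,5,W); sL=16/5, sR=16; mL=72/5, mR=8; mL+mR=112/5 → advance +1; mR−mL=-32/5 → turn -1·90°
n=2: pose=(-3,5,N); sL=32, sR=160/29; mL=-304/29, mR=80/29; mL+mR=-224/29 → advance -1; mR−mL=384/29 → turn +1·90°
n=3: pose=(-3,4,W); sL=5/2, sR=10; mL=35/4, mR=5; mL+mR=55/4 → advance +1; mR−mL=-15/4 → turn -1·90°
n=4: pose=(-4,4,N); sL=160/9, sR=32/5; mL=-112/45, mR=16/5; mL+mR=32/45 → advance +1; mR−mL=256/45 → turn +1·90°

0 32/17 160/53 1872/901 80/53 -2 6 S
1 16/5 16 72/5 8 -2 5 W
2 32 160/29 -304/29 80/29 -3 5 N
3 5/2 10 35/4 5 -3 4 W
4 160/9 32/5 -112/45 16/5 -4 4 N
final -4 5 W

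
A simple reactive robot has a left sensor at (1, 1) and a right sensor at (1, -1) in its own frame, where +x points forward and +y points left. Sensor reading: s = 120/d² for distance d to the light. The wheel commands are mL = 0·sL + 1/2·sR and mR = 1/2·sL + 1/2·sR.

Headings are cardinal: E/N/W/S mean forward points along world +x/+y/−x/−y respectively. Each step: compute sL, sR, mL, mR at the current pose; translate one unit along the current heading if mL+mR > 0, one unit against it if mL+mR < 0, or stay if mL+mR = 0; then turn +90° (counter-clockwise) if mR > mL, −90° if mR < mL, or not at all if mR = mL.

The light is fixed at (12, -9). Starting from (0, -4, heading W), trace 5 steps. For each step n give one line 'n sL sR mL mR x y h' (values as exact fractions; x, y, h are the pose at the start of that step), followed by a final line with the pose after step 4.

0 24/37 24/41 12/41 936/1517 0 -4 W
1 3/4 30/53 15/53 279/424 -1 -4 S
2 120/169 40/51 20/51 6440/8619 -1 -5 E
3 60/97 60/73 30/73 5100/7081 0 -5 N
4 24/37 24/41 12/41 936/1517 0 -4 W
final -1 -4 S

n=0: pose=(0,-4,W); sL=24/37, sR=24/41; mL=12/41, mR=936/1517; mL+mR=1380/1517 → advance +1; mR−mL=12/37 → turn +1·90°
n=1: pose=(-1,-4,S); sL=3/4, sR=30/53; mL=15/53, mR=279/424; mL+mR=399/424 → advance +1; mR−mL=3/8 → turn +1·90°
n=2: pose=(-1,-5,E); sL=120/169, sR=40/51; mL=20/51, mR=6440/8619; mL+mR=9820/8619 → advance +1; mR−mL=60/169 → turn +1·90°
n=3: pose=(0,-5,N); sL=60/97, sR=60/73; mL=30/73, mR=5100/7081; mL+mR=8010/7081 → advance +1; mR−mL=30/97 → turn +1·90°
n=4: pose=(0,-4,W); sL=24/37, sR=24/41; mL=12/41, mR=936/1517; mL+mR=1380/1517 → advance +1; mR−mL=12/37 → turn +1·90°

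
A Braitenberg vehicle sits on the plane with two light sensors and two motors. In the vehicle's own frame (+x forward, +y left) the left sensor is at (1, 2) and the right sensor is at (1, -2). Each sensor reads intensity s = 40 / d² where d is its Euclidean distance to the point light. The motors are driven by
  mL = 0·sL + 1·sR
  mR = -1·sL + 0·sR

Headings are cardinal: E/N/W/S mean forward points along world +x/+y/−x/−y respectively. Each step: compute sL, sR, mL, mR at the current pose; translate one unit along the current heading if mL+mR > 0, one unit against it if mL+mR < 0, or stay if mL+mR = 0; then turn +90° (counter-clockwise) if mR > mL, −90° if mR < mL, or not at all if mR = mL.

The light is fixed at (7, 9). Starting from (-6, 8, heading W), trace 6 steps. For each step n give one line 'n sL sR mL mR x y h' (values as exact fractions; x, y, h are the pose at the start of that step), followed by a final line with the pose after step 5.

n=0: pose=(-6,8,W); sL=8/41, sR=40/197; mL=40/197, mR=-8/41; mL+mR=64/8077 → advance +1; mR−mL=-3216/8077 → turn -1·90°
n=1: pose=(-7,8,N); sL=5/32, sR=5/18; mL=5/18, mR=-5/32; mL+mR=35/288 → advance +1; mR−mL=-125/288 → turn -1·90°
n=2: pose=(-7,9,E); sL=40/173, sR=40/173; mL=40/173, mR=-40/173; mL+mR=0 → advance +0; mR−mL=-80/173 → turn -1·90°
n=3: pose=(-7,9,S); sL=8/29, sR=40/257; mL=40/257, mR=-8/29; mL+mR=-896/7453 → advance -1; mR−mL=-3216/7453 → turn -1·90°
n=4: pose=(-7,10,W); sL=20/113, sR=20/117; mL=20/117, mR=-20/113; mL+mR=-80/13221 → advance -1; mR−mL=-4600/13221 → turn -1·90°
n=5: pose=(-6,10,N); sL=40/229, sR=8/25; mL=8/25, mR=-40/229; mL+mR=832/5725 → advance +1; mR−mL=-2832/5725 → turn -1·90°

0 8/41 40/197 40/197 -8/41 -6 8 W
1 5/32 5/18 5/18 -5/32 -7 8 N
2 40/173 40/173 40/173 -40/173 -7 9 E
3 8/29 40/257 40/257 -8/29 -7 9 S
4 20/113 20/117 20/117 -20/113 -7 10 W
5 40/229 8/25 8/25 -40/229 -6 10 N
final -6 11 E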